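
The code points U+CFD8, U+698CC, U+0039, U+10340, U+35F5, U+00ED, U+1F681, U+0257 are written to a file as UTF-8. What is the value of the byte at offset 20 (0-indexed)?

0x81

U+CFD8 → 3-byte form EC BF 98 at offsets 0–2.
U+698CC → 4-byte form F1 A9 A3 8C at offsets 3–6.
U+0039 → 1-byte form 39 at offsets 7–7.
U+10340 → 4-byte form F0 90 8D 80 at offsets 8–11.
U+35F5 → 3-byte form E3 97 B5 at offsets 12–14.
U+00ED → 2-byte form C3 AD at offsets 15–16.
U+1F681 → 4-byte form F0 9F 9A 81 at offsets 17–20.
Offset 20 falls in char 7's range; it's byte 4 of F0 9F 9A 81 = 0x81.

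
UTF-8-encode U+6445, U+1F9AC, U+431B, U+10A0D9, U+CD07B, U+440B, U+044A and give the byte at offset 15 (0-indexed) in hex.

0x8D

U+6445 → 3-byte form E6 91 85 at offsets 0–2.
U+1F9AC → 4-byte form F0 9F A6 AC at offsets 3–6.
U+431B → 3-byte form E4 8C 9B at offsets 7–9.
U+10A0D9 → 4-byte form F4 8A 83 99 at offsets 10–13.
U+CD07B → 4-byte form F3 8D 81 BB at offsets 14–17.
Offset 15 falls in char 5's range; it's byte 2 of F3 8D 81 BB = 0x8D.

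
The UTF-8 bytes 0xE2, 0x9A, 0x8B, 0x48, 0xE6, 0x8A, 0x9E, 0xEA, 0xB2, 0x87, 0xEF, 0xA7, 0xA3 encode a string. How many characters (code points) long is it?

Byte at offset 0: 0xE2 = 11100010 → 3-byte char (#1). Advance 3.
Byte at offset 3: 0x48 = 01001000 → 1-byte char (#2). Advance 1.
Byte at offset 4: 0xE6 = 11100110 → 3-byte char (#3). Advance 3.
Byte at offset 7: 0xEA = 11101010 → 3-byte char (#4). Advance 3.
Byte at offset 10: 0xEF = 11101111 → 3-byte char (#5). Advance 3.
Reached end at offset 13 after 5 code points.

5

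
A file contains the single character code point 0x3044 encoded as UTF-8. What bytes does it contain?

U+3044 = 0x3044 = 12356 decimal. In range U+0800–U+FFFF → 3-byte form: 1110xxxx 10xxxxxx 10xxxxxx.
Binary (16 bits): 0011000001000100.
Split 4+6+6: 0011 | 000001 | 000100.
Byte 1: 11100011 = 0xE3.
Byte 2: 10000001 = 0x81.
Byte 3: 10000100 = 0x84.

E3 81 84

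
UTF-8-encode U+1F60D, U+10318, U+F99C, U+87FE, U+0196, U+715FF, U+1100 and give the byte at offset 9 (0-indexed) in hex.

0xA6

U+1F60D → 4-byte form F0 9F 98 8D at offsets 0–3.
U+10318 → 4-byte form F0 90 8C 98 at offsets 4–7.
U+F99C → 3-byte form EF A6 9C at offsets 8–10.
Offset 9 falls in char 3's range; it's byte 2 of EF A6 9C = 0xA6.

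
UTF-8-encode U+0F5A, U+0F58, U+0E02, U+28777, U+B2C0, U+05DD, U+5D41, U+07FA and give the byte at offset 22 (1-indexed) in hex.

1-indexed offset 22 is 0-indexed offset 21.
U+0F5A → 3-byte form E0 BD 9A at offsets 0–2.
U+0F58 → 3-byte form E0 BD 98 at offsets 3–5.
U+0E02 → 3-byte form E0 B8 82 at offsets 6–8.
U+28777 → 4-byte form F0 A8 9D B7 at offsets 9–12.
U+B2C0 → 3-byte form EB 8B 80 at offsets 13–15.
U+05DD → 2-byte form D7 9D at offsets 16–17.
U+5D41 → 3-byte form E5 B5 81 at offsets 18–20.
U+07FA → 2-byte form DF BA at offsets 21–22.
Offset 21 falls in char 8's range; it's byte 1 of DF BA = 0xDF.

0xDF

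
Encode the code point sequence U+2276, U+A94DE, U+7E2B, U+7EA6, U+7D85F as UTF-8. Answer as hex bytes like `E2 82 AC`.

U+2276: 3-byte form → E2 89 B6.
U+A94DE: 4-byte form → F2 A9 93 9E.
U+7E2B: 3-byte form → E7 B8 AB.
U+7EA6: 3-byte form → E7 BA A6.
U+7D85F: 4-byte form → F1 BD A1 9F.
Concatenated (17 bytes): E2 89 B6 F2 A9 93 9E E7 B8 AB E7 BA A6 F1 BD A1 9F.

E2 89 B6 F2 A9 93 9E E7 B8 AB E7 BA A6 F1 BD A1 9F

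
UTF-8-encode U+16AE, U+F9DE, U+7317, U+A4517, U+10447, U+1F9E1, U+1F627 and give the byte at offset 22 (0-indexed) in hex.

U+16AE → 3-byte form E1 9A AE at offsets 0–2.
U+F9DE → 3-byte form EF A7 9E at offsets 3–5.
U+7317 → 3-byte form E7 8C 97 at offsets 6–8.
U+A4517 → 4-byte form F2 A4 94 97 at offsets 9–12.
U+10447 → 4-byte form F0 90 91 87 at offsets 13–16.
U+1F9E1 → 4-byte form F0 9F A7 A1 at offsets 17–20.
U+1F627 → 4-byte form F0 9F 98 A7 at offsets 21–24.
Offset 22 falls in char 7's range; it's byte 2 of F0 9F 98 A7 = 0x9F.

0x9F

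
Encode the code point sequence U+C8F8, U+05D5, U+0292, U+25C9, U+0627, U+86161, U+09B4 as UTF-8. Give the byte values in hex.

U+C8F8: 3-byte form → EC A3 B8.
U+05D5: 2-byte form → D7 95.
U+0292: 2-byte form → CA 92.
U+25C9: 3-byte form → E2 97 89.
U+0627: 2-byte form → D8 A7.
U+86161: 4-byte form → F2 86 85 A1.
U+09B4: 3-byte form → E0 A6 B4.
Concatenated (19 bytes): EC A3 B8 D7 95 CA 92 E2 97 89 D8 A7 F2 86 85 A1 E0 A6 B4.

EC A3 B8 D7 95 CA 92 E2 97 89 D8 A7 F2 86 85 A1 E0 A6 B4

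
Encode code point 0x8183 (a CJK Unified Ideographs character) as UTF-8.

E8 86 83

U+8183 = 0x8183 = 33155 decimal. In range U+0800–U+FFFF → 3-byte form: 1110xxxx 10xxxxxx 10xxxxxx.
Binary (16 bits): 1000000110000011.
Split 4+6+6: 1000 | 000110 | 000011.
Byte 1: 11101000 = 0xE8.
Byte 2: 10000110 = 0x86.
Byte 3: 10000011 = 0x83.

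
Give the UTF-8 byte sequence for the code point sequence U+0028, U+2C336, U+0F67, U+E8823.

28 F0 AC 8C B6 E0 BD A7 F3 A8 A0 A3

U+0028: 1-byte form → 28.
U+2C336: 4-byte form → F0 AC 8C B6.
U+0F67: 3-byte form → E0 BD A7.
U+E8823: 4-byte form → F3 A8 A0 A3.
Concatenated (12 bytes): 28 F0 AC 8C B6 E0 BD A7 F3 A8 A0 A3.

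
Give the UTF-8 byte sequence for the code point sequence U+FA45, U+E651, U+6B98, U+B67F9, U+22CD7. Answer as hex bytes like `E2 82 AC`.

EF A9 85 EE 99 91 E6 AE 98 F2 B6 9F B9 F0 A2 B3 97

U+FA45: 3-byte form → EF A9 85.
U+E651: 3-byte form → EE 99 91.
U+6B98: 3-byte form → E6 AE 98.
U+B67F9: 4-byte form → F2 B6 9F B9.
U+22CD7: 4-byte form → F0 A2 B3 97.
Concatenated (17 bytes): EF A9 85 EE 99 91 E6 AE 98 F2 B6 9F B9 F0 A2 B3 97.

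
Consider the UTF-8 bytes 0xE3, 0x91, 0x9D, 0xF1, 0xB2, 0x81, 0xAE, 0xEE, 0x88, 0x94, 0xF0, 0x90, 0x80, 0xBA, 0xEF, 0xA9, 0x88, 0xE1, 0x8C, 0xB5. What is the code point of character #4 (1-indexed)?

U+1003A

Offset 0: leading byte 0xE3 = 11100011 → 3-byte char #1 = E3 91 9D.
Offset 3: leading byte 0xF1 = 11110001 → 4-byte char #2 = F1 B2 81 AE.
Offset 7: leading byte 0xEE = 11101110 → 3-byte char #3 = EE 88 94.
Offset 10: leading byte 0xF0 = 11110000 → 4-byte char #4 = F0 90 80 BA.
Leading byte 0xF0 = 11110000 matches 11110xxx → 4-byte sequence.
Byte 1: 0xF0 = 11110000, payload 000 (3 bits).
Byte 2: 0x90 = 10010000 (10xxxxxx ✓), payload 010000.
Byte 3: 0x80 = 10000000 (10xxxxxx ✓), payload 000000.
Byte 4: 0xBA = 10111010 (10xxxxxx ✓), payload 111010.
Concatenate: 000010000000000111010 = 0x1003A (21 bits → U+1003A).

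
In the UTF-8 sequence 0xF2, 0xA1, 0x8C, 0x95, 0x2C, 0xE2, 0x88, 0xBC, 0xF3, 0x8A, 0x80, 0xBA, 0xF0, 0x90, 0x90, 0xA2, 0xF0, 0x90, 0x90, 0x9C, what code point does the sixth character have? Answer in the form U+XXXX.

U+1041C

Offset 0: leading byte 0xF2 = 11110010 → 4-byte char #1 = F2 A1 8C 95.
Offset 4: leading byte 0x2C = 00101100 → 1-byte char #2 = 2C.
Offset 5: leading byte 0xE2 = 11100010 → 3-byte char #3 = E2 88 BC.
Offset 8: leading byte 0xF3 = 11110011 → 4-byte char #4 = F3 8A 80 BA.
Offset 12: leading byte 0xF0 = 11110000 → 4-byte char #5 = F0 90 90 A2.
Offset 16: leading byte 0xF0 = 11110000 → 4-byte char #6 = F0 90 90 9C.
Leading byte 0xF0 = 11110000 matches 11110xxx → 4-byte sequence.
Byte 1: 0xF0 = 11110000, payload 000 (3 bits).
Byte 2: 0x90 = 10010000 (10xxxxxx ✓), payload 010000.
Byte 3: 0x90 = 10010000 (10xxxxxx ✓), payload 010000.
Byte 4: 0x9C = 10011100 (10xxxxxx ✓), payload 011100.
Concatenate: 000010000010000011100 = 0x1041C (21 bits → U+1041C).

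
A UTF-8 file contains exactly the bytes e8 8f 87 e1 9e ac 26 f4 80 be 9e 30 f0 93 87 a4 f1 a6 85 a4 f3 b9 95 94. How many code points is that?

Byte at offset 0: 0xE8 = 11101000 → 3-byte char (#1). Advance 3.
Byte at offset 3: 0xE1 = 11100001 → 3-byte char (#2). Advance 3.
Byte at offset 6: 0x26 = 00100110 → 1-byte char (#3). Advance 1.
Byte at offset 7: 0xF4 = 11110100 → 4-byte char (#4). Advance 4.
Byte at offset 11: 0x30 = 00110000 → 1-byte char (#5). Advance 1.
Byte at offset 12: 0xF0 = 11110000 → 4-byte char (#6). Advance 4.
Byte at offset 16: 0xF1 = 11110001 → 4-byte char (#7). Advance 4.
Byte at offset 20: 0xF3 = 11110011 → 4-byte char (#8). Advance 4.
Reached end at offset 24 after 8 code points.

8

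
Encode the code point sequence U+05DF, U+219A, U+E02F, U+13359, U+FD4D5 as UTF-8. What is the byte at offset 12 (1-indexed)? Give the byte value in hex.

1-indexed offset 12 is 0-indexed offset 11.
U+05DF → 2-byte form D7 9F at offsets 0–1.
U+219A → 3-byte form E2 86 9A at offsets 2–4.
U+E02F → 3-byte form EE 80 AF at offsets 5–7.
U+13359 → 4-byte form F0 93 8D 99 at offsets 8–11.
Offset 11 falls in char 4's range; it's byte 4 of F0 93 8D 99 = 0x99.

0x99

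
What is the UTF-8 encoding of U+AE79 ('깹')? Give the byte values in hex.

EA B9 B9

U+AE79 = 0xAE79 = 44665 decimal. In range U+0800–U+FFFF → 3-byte form: 1110xxxx 10xxxxxx 10xxxxxx.
Binary (16 bits): 1010111001111001.
Split 4+6+6: 1010 | 111001 | 111001.
Byte 1: 11101010 = 0xEA.
Byte 2: 10111001 = 0xB9.
Byte 3: 10111001 = 0xB9.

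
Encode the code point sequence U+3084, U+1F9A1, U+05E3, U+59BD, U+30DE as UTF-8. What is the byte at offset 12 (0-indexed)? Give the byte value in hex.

U+3084 → 3-byte form E3 82 84 at offsets 0–2.
U+1F9A1 → 4-byte form F0 9F A6 A1 at offsets 3–6.
U+05E3 → 2-byte form D7 A3 at offsets 7–8.
U+59BD → 3-byte form E5 A6 BD at offsets 9–11.
U+30DE → 3-byte form E3 83 9E at offsets 12–14.
Offset 12 falls in char 5's range; it's byte 1 of E3 83 9E = 0xE3.

0xE3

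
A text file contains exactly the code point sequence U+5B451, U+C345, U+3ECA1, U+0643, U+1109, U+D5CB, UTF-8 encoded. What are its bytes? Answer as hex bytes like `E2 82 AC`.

F1 9B 91 91 EC 8D 85 F0 BE B2 A1 D9 83 E1 84 89 ED 97 8B

U+5B451: 4-byte form → F1 9B 91 91.
U+C345: 3-byte form → EC 8D 85.
U+3ECA1: 4-byte form → F0 BE B2 A1.
U+0643: 2-byte form → D9 83.
U+1109: 3-byte form → E1 84 89.
U+D5CB: 3-byte form → ED 97 8B.
Concatenated (19 bytes): F1 9B 91 91 EC 8D 85 F0 BE B2 A1 D9 83 E1 84 89 ED 97 8B.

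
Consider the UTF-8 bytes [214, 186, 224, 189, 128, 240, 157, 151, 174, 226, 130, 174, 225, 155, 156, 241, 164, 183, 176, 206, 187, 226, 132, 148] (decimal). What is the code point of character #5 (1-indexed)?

Offset 0: leading byte 0xD6 = 11010110 → 2-byte char #1 = D6 BA.
Offset 2: leading byte 0xE0 = 11100000 → 3-byte char #2 = E0 BD 80.
Offset 5: leading byte 0xF0 = 11110000 → 4-byte char #3 = F0 9D 97 AE.
Offset 9: leading byte 0xE2 = 11100010 → 3-byte char #4 = E2 82 AE.
Offset 12: leading byte 0xE1 = 11100001 → 3-byte char #5 = E1 9B 9C.
Leading byte 0xE1 = 11100001 matches 1110xxxx → 3-byte sequence.
Byte 1: 0xE1 = 11100001, payload 0001 (4 bits).
Byte 2: 0x9B = 10011011 (10xxxxxx ✓), payload 011011.
Byte 3: 0x9C = 10011100 (10xxxxxx ✓), payload 011100.
Concatenate: 0001011011011100 = 0x16DC (16 bits → U+16DC).

U+16DC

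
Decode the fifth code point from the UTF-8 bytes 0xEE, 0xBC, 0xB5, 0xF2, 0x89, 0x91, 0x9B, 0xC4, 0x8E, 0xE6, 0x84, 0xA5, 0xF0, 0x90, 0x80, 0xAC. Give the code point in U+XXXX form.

Offset 0: leading byte 0xEE = 11101110 → 3-byte char #1 = EE BC B5.
Offset 3: leading byte 0xF2 = 11110010 → 4-byte char #2 = F2 89 91 9B.
Offset 7: leading byte 0xC4 = 11000100 → 2-byte char #3 = C4 8E.
Offset 9: leading byte 0xE6 = 11100110 → 3-byte char #4 = E6 84 A5.
Offset 12: leading byte 0xF0 = 11110000 → 4-byte char #5 = F0 90 80 AC.
Leading byte 0xF0 = 11110000 matches 11110xxx → 4-byte sequence.
Byte 1: 0xF0 = 11110000, payload 000 (3 bits).
Byte 2: 0x90 = 10010000 (10xxxxxx ✓), payload 010000.
Byte 3: 0x80 = 10000000 (10xxxxxx ✓), payload 000000.
Byte 4: 0xAC = 10101100 (10xxxxxx ✓), payload 101100.
Concatenate: 000010000000000101100 = 0x1002C (21 bits → U+1002C).

U+1002C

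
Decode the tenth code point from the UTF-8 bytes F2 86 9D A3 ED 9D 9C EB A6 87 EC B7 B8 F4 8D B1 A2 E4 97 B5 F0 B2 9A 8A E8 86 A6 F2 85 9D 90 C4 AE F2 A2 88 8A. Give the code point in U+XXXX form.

Offset 0: leading byte 0xF2 = 11110010 → 4-byte char #1 = F2 86 9D A3.
Offset 4: leading byte 0xED = 11101101 → 3-byte char #2 = ED 9D 9C.
Offset 7: leading byte 0xEB = 11101011 → 3-byte char #3 = EB A6 87.
Offset 10: leading byte 0xEC = 11101100 → 3-byte char #4 = EC B7 B8.
Offset 13: leading byte 0xF4 = 11110100 → 4-byte char #5 = F4 8D B1 A2.
Offset 17: leading byte 0xE4 = 11100100 → 3-byte char #6 = E4 97 B5.
Offset 20: leading byte 0xF0 = 11110000 → 4-byte char #7 = F0 B2 9A 8A.
Offset 24: leading byte 0xE8 = 11101000 → 3-byte char #8 = E8 86 A6.
Offset 27: leading byte 0xF2 = 11110010 → 4-byte char #9 = F2 85 9D 90.
Offset 31: leading byte 0xC4 = 11000100 → 2-byte char #10 = C4 AE.
Leading byte 0xC4 = 11000100 matches 110xxxxx → 2-byte sequence.
Byte 1: 0xC4 = 11000100, payload 00100 (5 bits).
Byte 2: 0xAE = 10101110 (10xxxxxx ✓), payload 101110.
Concatenate: 00100101110 = 0x12E (11 bits → U+012E).

U+012E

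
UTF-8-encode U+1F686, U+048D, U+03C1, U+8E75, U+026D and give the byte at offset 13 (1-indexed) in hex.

0xAD

1-indexed offset 13 is 0-indexed offset 12.
U+1F686 → 4-byte form F0 9F 9A 86 at offsets 0–3.
U+048D → 2-byte form D2 8D at offsets 4–5.
U+03C1 → 2-byte form CF 81 at offsets 6–7.
U+8E75 → 3-byte form E8 B9 B5 at offsets 8–10.
U+026D → 2-byte form C9 AD at offsets 11–12.
Offset 12 falls in char 5's range; it's byte 2 of C9 AD = 0xAD.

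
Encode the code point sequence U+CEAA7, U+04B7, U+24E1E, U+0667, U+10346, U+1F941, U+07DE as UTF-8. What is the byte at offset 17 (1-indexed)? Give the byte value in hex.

1-indexed offset 17 is 0-indexed offset 16.
U+CEAA7 → 4-byte form F3 8E AA A7 at offsets 0–3.
U+04B7 → 2-byte form D2 B7 at offsets 4–5.
U+24E1E → 4-byte form F0 A4 B8 9E at offsets 6–9.
U+0667 → 2-byte form D9 A7 at offsets 10–11.
U+10346 → 4-byte form F0 90 8D 86 at offsets 12–15.
U+1F941 → 4-byte form F0 9F A5 81 at offsets 16–19.
Offset 16 falls in char 6's range; it's byte 1 of F0 9F A5 81 = 0xF0.

0xF0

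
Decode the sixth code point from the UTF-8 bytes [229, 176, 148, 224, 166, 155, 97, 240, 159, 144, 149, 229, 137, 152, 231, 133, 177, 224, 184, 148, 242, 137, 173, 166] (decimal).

U+7171

Offset 0: leading byte 0xE5 = 11100101 → 3-byte char #1 = E5 B0 94.
Offset 3: leading byte 0xE0 = 11100000 → 3-byte char #2 = E0 A6 9B.
Offset 6: leading byte 0x61 = 01100001 → 1-byte char #3 = 61.
Offset 7: leading byte 0xF0 = 11110000 → 4-byte char #4 = F0 9F 90 95.
Offset 11: leading byte 0xE5 = 11100101 → 3-byte char #5 = E5 89 98.
Offset 14: leading byte 0xE7 = 11100111 → 3-byte char #6 = E7 85 B1.
Leading byte 0xE7 = 11100111 matches 1110xxxx → 3-byte sequence.
Byte 1: 0xE7 = 11100111, payload 0111 (4 bits).
Byte 2: 0x85 = 10000101 (10xxxxxx ✓), payload 000101.
Byte 3: 0xB1 = 10110001 (10xxxxxx ✓), payload 110001.
Concatenate: 0111000101110001 = 0x7171 (16 bits → U+7171).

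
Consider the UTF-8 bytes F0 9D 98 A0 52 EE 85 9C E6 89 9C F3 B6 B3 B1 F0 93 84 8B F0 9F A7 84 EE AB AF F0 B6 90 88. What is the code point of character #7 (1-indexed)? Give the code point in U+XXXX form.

U+1F9C4

Offset 0: leading byte 0xF0 = 11110000 → 4-byte char #1 = F0 9D 98 A0.
Offset 4: leading byte 0x52 = 01010010 → 1-byte char #2 = 52.
Offset 5: leading byte 0xEE = 11101110 → 3-byte char #3 = EE 85 9C.
Offset 8: leading byte 0xE6 = 11100110 → 3-byte char #4 = E6 89 9C.
Offset 11: leading byte 0xF3 = 11110011 → 4-byte char #5 = F3 B6 B3 B1.
Offset 15: leading byte 0xF0 = 11110000 → 4-byte char #6 = F0 93 84 8B.
Offset 19: leading byte 0xF0 = 11110000 → 4-byte char #7 = F0 9F A7 84.
Leading byte 0xF0 = 11110000 matches 11110xxx → 4-byte sequence.
Byte 1: 0xF0 = 11110000, payload 000 (3 bits).
Byte 2: 0x9F = 10011111 (10xxxxxx ✓), payload 011111.
Byte 3: 0xA7 = 10100111 (10xxxxxx ✓), payload 100111.
Byte 4: 0x84 = 10000100 (10xxxxxx ✓), payload 000100.
Concatenate: 000011111100111000100 = 0x1F9C4 (21 bits → U+1F9C4).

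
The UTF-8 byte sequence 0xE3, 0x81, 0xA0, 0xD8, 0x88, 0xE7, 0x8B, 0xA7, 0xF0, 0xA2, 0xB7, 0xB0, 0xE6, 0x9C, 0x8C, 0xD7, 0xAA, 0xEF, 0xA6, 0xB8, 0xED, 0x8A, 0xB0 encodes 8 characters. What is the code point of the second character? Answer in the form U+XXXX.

Offset 0: leading byte 0xE3 = 11100011 → 3-byte char #1 = E3 81 A0.
Offset 3: leading byte 0xD8 = 11011000 → 2-byte char #2 = D8 88.
Leading byte 0xD8 = 11011000 matches 110xxxxx → 2-byte sequence.
Byte 1: 0xD8 = 11011000, payload 11000 (5 bits).
Byte 2: 0x88 = 10001000 (10xxxxxx ✓), payload 001000.
Concatenate: 11000001000 = 0x608 (11 bits → U+0608).

U+0608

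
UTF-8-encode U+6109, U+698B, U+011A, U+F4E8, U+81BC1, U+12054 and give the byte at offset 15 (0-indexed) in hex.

U+6109 → 3-byte form E6 84 89 at offsets 0–2.
U+698B → 3-byte form E6 A6 8B at offsets 3–5.
U+011A → 2-byte form C4 9A at offsets 6–7.
U+F4E8 → 3-byte form EF 93 A8 at offsets 8–10.
U+81BC1 → 4-byte form F2 81 AF 81 at offsets 11–14.
U+12054 → 4-byte form F0 92 81 94 at offsets 15–18.
Offset 15 falls in char 6's range; it's byte 1 of F0 92 81 94 = 0xF0.

0xF0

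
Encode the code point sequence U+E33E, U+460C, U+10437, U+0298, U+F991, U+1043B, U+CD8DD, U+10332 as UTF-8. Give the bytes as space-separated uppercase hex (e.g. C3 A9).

EE 8C BE E4 98 8C F0 90 90 B7 CA 98 EF A6 91 F0 90 90 BB F3 8D A3 9D F0 90 8C B2

U+E33E: 3-byte form → EE 8C BE.
U+460C: 3-byte form → E4 98 8C.
U+10437: 4-byte form → F0 90 90 B7.
U+0298: 2-byte form → CA 98.
U+F991: 3-byte form → EF A6 91.
U+1043B: 4-byte form → F0 90 90 BB.
U+CD8DD: 4-byte form → F3 8D A3 9D.
U+10332: 4-byte form → F0 90 8C B2.
Concatenated (27 bytes): EE 8C BE E4 98 8C F0 90 90 B7 CA 98 EF A6 91 F0 90 90 BB F3 8D A3 9D F0 90 8C B2.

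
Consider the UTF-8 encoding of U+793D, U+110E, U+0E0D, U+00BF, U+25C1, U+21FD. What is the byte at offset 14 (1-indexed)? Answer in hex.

0x81

1-indexed offset 14 is 0-indexed offset 13.
U+793D → 3-byte form E7 A4 BD at offsets 0–2.
U+110E → 3-byte form E1 84 8E at offsets 3–5.
U+0E0D → 3-byte form E0 B8 8D at offsets 6–8.
U+00BF → 2-byte form C2 BF at offsets 9–10.
U+25C1 → 3-byte form E2 97 81 at offsets 11–13.
Offset 13 falls in char 5's range; it's byte 3 of E2 97 81 = 0x81.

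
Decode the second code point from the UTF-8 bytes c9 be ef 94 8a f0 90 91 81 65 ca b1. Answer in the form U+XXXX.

Offset 0: leading byte 0xC9 = 11001001 → 2-byte char #1 = C9 BE.
Offset 2: leading byte 0xEF = 11101111 → 3-byte char #2 = EF 94 8A.
Leading byte 0xEF = 11101111 matches 1110xxxx → 3-byte sequence.
Byte 1: 0xEF = 11101111, payload 1111 (4 bits).
Byte 2: 0x94 = 10010100 (10xxxxxx ✓), payload 010100.
Byte 3: 0x8A = 10001010 (10xxxxxx ✓), payload 001010.
Concatenate: 1111010100001010 = 0xF50A (16 bits → U+F50A).

U+F50A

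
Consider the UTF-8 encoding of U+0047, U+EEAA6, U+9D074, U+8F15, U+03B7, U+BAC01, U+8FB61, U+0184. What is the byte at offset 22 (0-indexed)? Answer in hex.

U+0047 → 1-byte form 47 at offsets 0–0.
U+EEAA6 → 4-byte form F3 AE AA A6 at offsets 1–4.
U+9D074 → 4-byte form F2 9D 81 B4 at offsets 5–8.
U+8F15 → 3-byte form E8 BC 95 at offsets 9–11.
U+03B7 → 2-byte form CE B7 at offsets 12–13.
U+BAC01 → 4-byte form F2 BA B0 81 at offsets 14–17.
U+8FB61 → 4-byte form F2 8F AD A1 at offsets 18–21.
U+0184 → 2-byte form C6 84 at offsets 22–23.
Offset 22 falls in char 8's range; it's byte 1 of C6 84 = 0xC6.

0xC6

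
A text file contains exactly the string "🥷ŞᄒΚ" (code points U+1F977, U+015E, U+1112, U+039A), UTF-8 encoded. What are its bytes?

U+1F977: 4-byte form → F0 9F A5 B7.
U+015E: 2-byte form → C5 9E.
U+1112: 3-byte form → E1 84 92.
U+039A: 2-byte form → CE 9A.
Concatenated (11 bytes): F0 9F A5 B7 C5 9E E1 84 92 CE 9A.

F0 9F A5 B7 C5 9E E1 84 92 CE 9A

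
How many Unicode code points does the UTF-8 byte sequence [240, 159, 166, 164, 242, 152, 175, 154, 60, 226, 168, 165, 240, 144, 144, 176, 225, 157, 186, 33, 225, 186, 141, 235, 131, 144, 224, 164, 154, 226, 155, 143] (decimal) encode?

11

Byte at offset 0: 0xF0 = 11110000 → 4-byte char (#1). Advance 4.
Byte at offset 4: 0xF2 = 11110010 → 4-byte char (#2). Advance 4.
Byte at offset 8: 0x3C = 00111100 → 1-byte char (#3). Advance 1.
Byte at offset 9: 0xE2 = 11100010 → 3-byte char (#4). Advance 3.
Byte at offset 12: 0xF0 = 11110000 → 4-byte char (#5). Advance 4.
Byte at offset 16: 0xE1 = 11100001 → 3-byte char (#6). Advance 3.
Byte at offset 19: 0x21 = 00100001 → 1-byte char (#7). Advance 1.
Byte at offset 20: 0xE1 = 11100001 → 3-byte char (#8). Advance 3.
Byte at offset 23: 0xEB = 11101011 → 3-byte char (#9). Advance 3.
Byte at offset 26: 0xE0 = 11100000 → 3-byte char (#10). Advance 3.
Byte at offset 29: 0xE2 = 11100010 → 3-byte char (#11). Advance 3.
Reached end at offset 32 after 11 code points.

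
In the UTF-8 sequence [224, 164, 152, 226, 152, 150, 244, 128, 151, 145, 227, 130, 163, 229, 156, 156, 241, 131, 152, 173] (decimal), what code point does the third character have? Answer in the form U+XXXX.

Offset 0: leading byte 0xE0 = 11100000 → 3-byte char #1 = E0 A4 98.
Offset 3: leading byte 0xE2 = 11100010 → 3-byte char #2 = E2 98 96.
Offset 6: leading byte 0xF4 = 11110100 → 4-byte char #3 = F4 80 97 91.
Leading byte 0xF4 = 11110100 matches 11110xxx → 4-byte sequence.
Byte 1: 0xF4 = 11110100, payload 100 (3 bits).
Byte 2: 0x80 = 10000000 (10xxxxxx ✓), payload 000000.
Byte 3: 0x97 = 10010111 (10xxxxxx ✓), payload 010111.
Byte 4: 0x91 = 10010001 (10xxxxxx ✓), payload 010001.
Concatenate: 100000000010111010001 = 0x1005D1 (21 bits → U+1005D1).

U+1005D1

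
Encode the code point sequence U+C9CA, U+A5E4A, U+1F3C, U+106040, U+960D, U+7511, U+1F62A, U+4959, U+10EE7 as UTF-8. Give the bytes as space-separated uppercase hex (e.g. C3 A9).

U+C9CA: 3-byte form → EC A7 8A.
U+A5E4A: 4-byte form → F2 A5 B9 8A.
U+1F3C: 3-byte form → E1 BC BC.
U+106040: 4-byte form → F4 86 81 80.
U+960D: 3-byte form → E9 98 8D.
U+7511: 3-byte form → E7 94 91.
U+1F62A: 4-byte form → F0 9F 98 AA.
U+4959: 3-byte form → E4 A5 99.
U+10EE7: 4-byte form → F0 90 BB A7.
Concatenated (31 bytes): EC A7 8A F2 A5 B9 8A E1 BC BC F4 86 81 80 E9 98 8D E7 94 91 F0 9F 98 AA E4 A5 99 F0 90 BB A7.

EC A7 8A F2 A5 B9 8A E1 BC BC F4 86 81 80 E9 98 8D E7 94 91 F0 9F 98 AA E4 A5 99 F0 90 BB A7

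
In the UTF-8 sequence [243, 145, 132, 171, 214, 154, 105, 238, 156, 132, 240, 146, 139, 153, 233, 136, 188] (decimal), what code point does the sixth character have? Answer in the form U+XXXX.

U+923C

Offset 0: leading byte 0xF3 = 11110011 → 4-byte char #1 = F3 91 84 AB.
Offset 4: leading byte 0xD6 = 11010110 → 2-byte char #2 = D6 9A.
Offset 6: leading byte 0x69 = 01101001 → 1-byte char #3 = 69.
Offset 7: leading byte 0xEE = 11101110 → 3-byte char #4 = EE 9C 84.
Offset 10: leading byte 0xF0 = 11110000 → 4-byte char #5 = F0 92 8B 99.
Offset 14: leading byte 0xE9 = 11101001 → 3-byte char #6 = E9 88 BC.
Leading byte 0xE9 = 11101001 matches 1110xxxx → 3-byte sequence.
Byte 1: 0xE9 = 11101001, payload 1001 (4 bits).
Byte 2: 0x88 = 10001000 (10xxxxxx ✓), payload 001000.
Byte 3: 0xBC = 10111100 (10xxxxxx ✓), payload 111100.
Concatenate: 1001001000111100 = 0x923C (16 bits → U+923C).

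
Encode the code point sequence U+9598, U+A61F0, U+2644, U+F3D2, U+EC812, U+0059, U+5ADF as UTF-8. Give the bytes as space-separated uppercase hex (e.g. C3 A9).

U+9598: 3-byte form → E9 96 98.
U+A61F0: 4-byte form → F2 A6 87 B0.
U+2644: 3-byte form → E2 99 84.
U+F3D2: 3-byte form → EF 8F 92.
U+EC812: 4-byte form → F3 AC A0 92.
U+0059: 1-byte form → 59.
U+5ADF: 3-byte form → E5 AB 9F.
Concatenated (21 bytes): E9 96 98 F2 A6 87 B0 E2 99 84 EF 8F 92 F3 AC A0 92 59 E5 AB 9F.

E9 96 98 F2 A6 87 B0 E2 99 84 EF 8F 92 F3 AC A0 92 59 E5 AB 9F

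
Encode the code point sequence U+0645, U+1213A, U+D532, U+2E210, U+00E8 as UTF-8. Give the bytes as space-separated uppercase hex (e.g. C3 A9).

D9 85 F0 92 84 BA ED 94 B2 F0 AE 88 90 C3 A8

U+0645: 2-byte form → D9 85.
U+1213A: 4-byte form → F0 92 84 BA.
U+D532: 3-byte form → ED 94 B2.
U+2E210: 4-byte form → F0 AE 88 90.
U+00E8: 2-byte form → C3 A8.
Concatenated (15 bytes): D9 85 F0 92 84 BA ED 94 B2 F0 AE 88 90 C3 A8.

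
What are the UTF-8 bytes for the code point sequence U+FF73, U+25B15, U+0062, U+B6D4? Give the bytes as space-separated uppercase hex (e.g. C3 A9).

U+FF73: 3-byte form → EF BD B3.
U+25B15: 4-byte form → F0 A5 AC 95.
U+0062: 1-byte form → 62.
U+B6D4: 3-byte form → EB 9B 94.
Concatenated (11 bytes): EF BD B3 F0 A5 AC 95 62 EB 9B 94.

EF BD B3 F0 A5 AC 95 62 EB 9B 94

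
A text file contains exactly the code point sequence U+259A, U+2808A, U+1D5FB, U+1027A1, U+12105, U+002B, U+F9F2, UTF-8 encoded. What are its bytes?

U+259A: 3-byte form → E2 96 9A.
U+2808A: 4-byte form → F0 A8 82 8A.
U+1D5FB: 4-byte form → F0 9D 97 BB.
U+1027A1: 4-byte form → F4 82 9E A1.
U+12105: 4-byte form → F0 92 84 85.
U+002B: 1-byte form → 2B.
U+F9F2: 3-byte form → EF A7 B2.
Concatenated (23 bytes): E2 96 9A F0 A8 82 8A F0 9D 97 BB F4 82 9E A1 F0 92 84 85 2B EF A7 B2.

E2 96 9A F0 A8 82 8A F0 9D 97 BB F4 82 9E A1 F0 92 84 85 2B EF A7 B2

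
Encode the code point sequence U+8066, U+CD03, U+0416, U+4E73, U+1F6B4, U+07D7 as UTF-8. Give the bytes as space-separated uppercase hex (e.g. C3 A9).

U+8066: 3-byte form → E8 81 A6.
U+CD03: 3-byte form → EC B4 83.
U+0416: 2-byte form → D0 96.
U+4E73: 3-byte form → E4 B9 B3.
U+1F6B4: 4-byte form → F0 9F 9A B4.
U+07D7: 2-byte form → DF 97.
Concatenated (17 bytes): E8 81 A6 EC B4 83 D0 96 E4 B9 B3 F0 9F 9A B4 DF 97.

E8 81 A6 EC B4 83 D0 96 E4 B9 B3 F0 9F 9A B4 DF 97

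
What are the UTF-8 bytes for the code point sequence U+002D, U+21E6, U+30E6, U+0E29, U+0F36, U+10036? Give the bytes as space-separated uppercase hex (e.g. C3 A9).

2D E2 87 A6 E3 83 A6 E0 B8 A9 E0 BC B6 F0 90 80 B6

U+002D: 1-byte form → 2D.
U+21E6: 3-byte form → E2 87 A6.
U+30E6: 3-byte form → E3 83 A6.
U+0E29: 3-byte form → E0 B8 A9.
U+0F36: 3-byte form → E0 BC B6.
U+10036: 4-byte form → F0 90 80 B6.
Concatenated (17 bytes): 2D E2 87 A6 E3 83 A6 E0 B8 A9 E0 BC B6 F0 90 80 B6.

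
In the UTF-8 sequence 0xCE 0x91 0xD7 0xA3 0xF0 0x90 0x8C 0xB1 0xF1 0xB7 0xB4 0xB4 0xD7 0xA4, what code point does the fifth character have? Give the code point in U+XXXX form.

Offset 0: leading byte 0xCE = 11001110 → 2-byte char #1 = CE 91.
Offset 2: leading byte 0xD7 = 11010111 → 2-byte char #2 = D7 A3.
Offset 4: leading byte 0xF0 = 11110000 → 4-byte char #3 = F0 90 8C B1.
Offset 8: leading byte 0xF1 = 11110001 → 4-byte char #4 = F1 B7 B4 B4.
Offset 12: leading byte 0xD7 = 11010111 → 2-byte char #5 = D7 A4.
Leading byte 0xD7 = 11010111 matches 110xxxxx → 2-byte sequence.
Byte 1: 0xD7 = 11010111, payload 10111 (5 bits).
Byte 2: 0xA4 = 10100100 (10xxxxxx ✓), payload 100100.
Concatenate: 10111100100 = 0x5E4 (11 bits → U+05E4).

U+05E4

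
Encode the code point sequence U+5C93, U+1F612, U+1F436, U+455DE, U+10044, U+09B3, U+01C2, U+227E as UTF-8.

U+5C93: 3-byte form → E5 B2 93.
U+1F612: 4-byte form → F0 9F 98 92.
U+1F436: 4-byte form → F0 9F 90 B6.
U+455DE: 4-byte form → F1 85 97 9E.
U+10044: 4-byte form → F0 90 81 84.
U+09B3: 3-byte form → E0 A6 B3.
U+01C2: 2-byte form → C7 82.
U+227E: 3-byte form → E2 89 BE.
Concatenated (27 bytes): E5 B2 93 F0 9F 98 92 F0 9F 90 B6 F1 85 97 9E F0 90 81 84 E0 A6 B3 C7 82 E2 89 BE.

E5 B2 93 F0 9F 98 92 F0 9F 90 B6 F1 85 97 9E F0 90 81 84 E0 A6 B3 C7 82 E2 89 BE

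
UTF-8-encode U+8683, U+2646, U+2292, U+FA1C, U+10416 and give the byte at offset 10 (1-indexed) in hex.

1-indexed offset 10 is 0-indexed offset 9.
U+8683 → 3-byte form E8 9A 83 at offsets 0–2.
U+2646 → 3-byte form E2 99 86 at offsets 3–5.
U+2292 → 3-byte form E2 8A 92 at offsets 6–8.
U+FA1C → 3-byte form EF A8 9C at offsets 9–11.
Offset 9 falls in char 4's range; it's byte 1 of EF A8 9C = 0xEF.

0xEF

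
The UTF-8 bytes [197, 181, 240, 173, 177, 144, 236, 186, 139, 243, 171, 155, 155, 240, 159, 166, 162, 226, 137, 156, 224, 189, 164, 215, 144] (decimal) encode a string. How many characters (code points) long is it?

8

Byte at offset 0: 0xC5 = 11000101 → 2-byte char (#1). Advance 2.
Byte at offset 2: 0xF0 = 11110000 → 4-byte char (#2). Advance 4.
Byte at offset 6: 0xEC = 11101100 → 3-byte char (#3). Advance 3.
Byte at offset 9: 0xF3 = 11110011 → 4-byte char (#4). Advance 4.
Byte at offset 13: 0xF0 = 11110000 → 4-byte char (#5). Advance 4.
Byte at offset 17: 0xE2 = 11100010 → 3-byte char (#6). Advance 3.
Byte at offset 20: 0xE0 = 11100000 → 3-byte char (#7). Advance 3.
Byte at offset 23: 0xD7 = 11010111 → 2-byte char (#8). Advance 2.
Reached end at offset 25 after 8 code points.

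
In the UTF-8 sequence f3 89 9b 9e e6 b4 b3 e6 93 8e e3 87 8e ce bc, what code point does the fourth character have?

U+31CE

Offset 0: leading byte 0xF3 = 11110011 → 4-byte char #1 = F3 89 9B 9E.
Offset 4: leading byte 0xE6 = 11100110 → 3-byte char #2 = E6 B4 B3.
Offset 7: leading byte 0xE6 = 11100110 → 3-byte char #3 = E6 93 8E.
Offset 10: leading byte 0xE3 = 11100011 → 3-byte char #4 = E3 87 8E.
Leading byte 0xE3 = 11100011 matches 1110xxxx → 3-byte sequence.
Byte 1: 0xE3 = 11100011, payload 0011 (4 bits).
Byte 2: 0x87 = 10000111 (10xxxxxx ✓), payload 000111.
Byte 3: 0x8E = 10001110 (10xxxxxx ✓), payload 001110.
Concatenate: 0011000111001110 = 0x31CE (16 bits → U+31CE).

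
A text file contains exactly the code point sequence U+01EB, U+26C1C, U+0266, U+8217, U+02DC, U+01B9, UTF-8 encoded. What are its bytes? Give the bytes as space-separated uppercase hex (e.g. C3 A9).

C7 AB F0 A6 B0 9C C9 A6 E8 88 97 CB 9C C6 B9

U+01EB: 2-byte form → C7 AB.
U+26C1C: 4-byte form → F0 A6 B0 9C.
U+0266: 2-byte form → C9 A6.
U+8217: 3-byte form → E8 88 97.
U+02DC: 2-byte form → CB 9C.
U+01B9: 2-byte form → C6 B9.
Concatenated (15 bytes): C7 AB F0 A6 B0 9C C9 A6 E8 88 97 CB 9C C6 B9.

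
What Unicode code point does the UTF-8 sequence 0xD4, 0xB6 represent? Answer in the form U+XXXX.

U+0536

Leading byte 0xD4 = 11010100 matches 110xxxxx → 2-byte sequence.
Byte 1: 0xD4 = 11010100, payload 10100 (5 bits).
Byte 2: 0xB6 = 10110110 (10xxxxxx ✓), payload 110110.
Concatenate: 10100110110 = 0x536 (11 bits → U+0536).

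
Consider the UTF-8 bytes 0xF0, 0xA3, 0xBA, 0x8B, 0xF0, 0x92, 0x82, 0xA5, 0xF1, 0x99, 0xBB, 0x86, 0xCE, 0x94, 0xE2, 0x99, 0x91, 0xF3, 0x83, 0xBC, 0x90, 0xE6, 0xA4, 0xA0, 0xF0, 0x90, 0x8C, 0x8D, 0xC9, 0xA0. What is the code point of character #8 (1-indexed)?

U+1030D

Offset 0: leading byte 0xF0 = 11110000 → 4-byte char #1 = F0 A3 BA 8B.
Offset 4: leading byte 0xF0 = 11110000 → 4-byte char #2 = F0 92 82 A5.
Offset 8: leading byte 0xF1 = 11110001 → 4-byte char #3 = F1 99 BB 86.
Offset 12: leading byte 0xCE = 11001110 → 2-byte char #4 = CE 94.
Offset 14: leading byte 0xE2 = 11100010 → 3-byte char #5 = E2 99 91.
Offset 17: leading byte 0xF3 = 11110011 → 4-byte char #6 = F3 83 BC 90.
Offset 21: leading byte 0xE6 = 11100110 → 3-byte char #7 = E6 A4 A0.
Offset 24: leading byte 0xF0 = 11110000 → 4-byte char #8 = F0 90 8C 8D.
Leading byte 0xF0 = 11110000 matches 11110xxx → 4-byte sequence.
Byte 1: 0xF0 = 11110000, payload 000 (3 bits).
Byte 2: 0x90 = 10010000 (10xxxxxx ✓), payload 010000.
Byte 3: 0x8C = 10001100 (10xxxxxx ✓), payload 001100.
Byte 4: 0x8D = 10001101 (10xxxxxx ✓), payload 001101.
Concatenate: 000010000001100001101 = 0x1030D (21 bits → U+1030D).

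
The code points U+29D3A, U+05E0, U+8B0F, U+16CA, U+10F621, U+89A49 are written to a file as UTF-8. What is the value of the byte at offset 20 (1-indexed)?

0x89

1-indexed offset 20 is 0-indexed offset 19.
U+29D3A → 4-byte form F0 A9 B4 BA at offsets 0–3.
U+05E0 → 2-byte form D7 A0 at offsets 4–5.
U+8B0F → 3-byte form E8 AC 8F at offsets 6–8.
U+16CA → 3-byte form E1 9B 8A at offsets 9–11.
U+10F621 → 4-byte form F4 8F 98 A1 at offsets 12–15.
U+89A49 → 4-byte form F2 89 A9 89 at offsets 16–19.
Offset 19 falls in char 6's range; it's byte 4 of F2 89 A9 89 = 0x89.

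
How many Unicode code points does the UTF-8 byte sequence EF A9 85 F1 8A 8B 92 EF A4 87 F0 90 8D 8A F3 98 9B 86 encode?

5

Byte at offset 0: 0xEF = 11101111 → 3-byte char (#1). Advance 3.
Byte at offset 3: 0xF1 = 11110001 → 4-byte char (#2). Advance 4.
Byte at offset 7: 0xEF = 11101111 → 3-byte char (#3). Advance 3.
Byte at offset 10: 0xF0 = 11110000 → 4-byte char (#4). Advance 4.
Byte at offset 14: 0xF3 = 11110011 → 4-byte char (#5). Advance 4.
Reached end at offset 18 after 5 code points.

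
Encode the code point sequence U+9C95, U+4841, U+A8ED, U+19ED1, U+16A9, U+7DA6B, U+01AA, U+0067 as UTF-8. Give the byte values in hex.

E9 B2 95 E4 A1 81 EA A3 AD F0 99 BB 91 E1 9A A9 F1 BD A9 AB C6 AA 67

U+9C95: 3-byte form → E9 B2 95.
U+4841: 3-byte form → E4 A1 81.
U+A8ED: 3-byte form → EA A3 AD.
U+19ED1: 4-byte form → F0 99 BB 91.
U+16A9: 3-byte form → E1 9A A9.
U+7DA6B: 4-byte form → F1 BD A9 AB.
U+01AA: 2-byte form → C6 AA.
U+0067: 1-byte form → 67.
Concatenated (23 bytes): E9 B2 95 E4 A1 81 EA A3 AD F0 99 BB 91 E1 9A A9 F1 BD A9 AB C6 AA 67.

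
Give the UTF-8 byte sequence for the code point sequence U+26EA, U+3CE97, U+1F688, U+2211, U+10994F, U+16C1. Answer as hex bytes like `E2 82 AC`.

E2 9B AA F0 BC BA 97 F0 9F 9A 88 E2 88 91 F4 89 A5 8F E1 9B 81

U+26EA: 3-byte form → E2 9B AA.
U+3CE97: 4-byte form → F0 BC BA 97.
U+1F688: 4-byte form → F0 9F 9A 88.
U+2211: 3-byte form → E2 88 91.
U+10994F: 4-byte form → F4 89 A5 8F.
U+16C1: 3-byte form → E1 9B 81.
Concatenated (21 bytes): E2 9B AA F0 BC BA 97 F0 9F 9A 88 E2 88 91 F4 89 A5 8F E1 9B 81.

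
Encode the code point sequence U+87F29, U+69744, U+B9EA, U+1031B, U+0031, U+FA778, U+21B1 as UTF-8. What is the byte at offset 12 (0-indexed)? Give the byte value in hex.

U+87F29 → 4-byte form F2 87 BC A9 at offsets 0–3.
U+69744 → 4-byte form F1 A9 9D 84 at offsets 4–7.
U+B9EA → 3-byte form EB A7 AA at offsets 8–10.
U+1031B → 4-byte form F0 90 8C 9B at offsets 11–14.
Offset 12 falls in char 4's range; it's byte 2 of F0 90 8C 9B = 0x90.

0x90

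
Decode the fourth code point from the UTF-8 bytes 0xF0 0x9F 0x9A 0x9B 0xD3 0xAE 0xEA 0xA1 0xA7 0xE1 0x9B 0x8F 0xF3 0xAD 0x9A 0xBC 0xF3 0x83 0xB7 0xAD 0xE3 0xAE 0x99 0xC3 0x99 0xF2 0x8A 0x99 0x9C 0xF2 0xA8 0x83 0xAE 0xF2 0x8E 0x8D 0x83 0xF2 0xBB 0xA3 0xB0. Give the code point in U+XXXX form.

Offset 0: leading byte 0xF0 = 11110000 → 4-byte char #1 = F0 9F 9A 9B.
Offset 4: leading byte 0xD3 = 11010011 → 2-byte char #2 = D3 AE.
Offset 6: leading byte 0xEA = 11101010 → 3-byte char #3 = EA A1 A7.
Offset 9: leading byte 0xE1 = 11100001 → 3-byte char #4 = E1 9B 8F.
Leading byte 0xE1 = 11100001 matches 1110xxxx → 3-byte sequence.
Byte 1: 0xE1 = 11100001, payload 0001 (4 bits).
Byte 2: 0x9B = 10011011 (10xxxxxx ✓), payload 011011.
Byte 3: 0x8F = 10001111 (10xxxxxx ✓), payload 001111.
Concatenate: 0001011011001111 = 0x16CF (16 bits → U+16CF).

U+16CF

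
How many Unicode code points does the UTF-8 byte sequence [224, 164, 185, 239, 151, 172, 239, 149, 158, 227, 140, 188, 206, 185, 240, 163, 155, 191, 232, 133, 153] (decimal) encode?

Byte at offset 0: 0xE0 = 11100000 → 3-byte char (#1). Advance 3.
Byte at offset 3: 0xEF = 11101111 → 3-byte char (#2). Advance 3.
Byte at offset 6: 0xEF = 11101111 → 3-byte char (#3). Advance 3.
Byte at offset 9: 0xE3 = 11100011 → 3-byte char (#4). Advance 3.
Byte at offset 12: 0xCE = 11001110 → 2-byte char (#5). Advance 2.
Byte at offset 14: 0xF0 = 11110000 → 4-byte char (#6). Advance 4.
Byte at offset 18: 0xE8 = 11101000 → 3-byte char (#7). Advance 3.
Reached end at offset 21 after 7 code points.

7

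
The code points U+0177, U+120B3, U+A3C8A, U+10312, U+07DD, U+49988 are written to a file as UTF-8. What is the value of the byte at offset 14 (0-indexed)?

U+0177 → 2-byte form C5 B7 at offsets 0–1.
U+120B3 → 4-byte form F0 92 82 B3 at offsets 2–5.
U+A3C8A → 4-byte form F2 A3 B2 8A at offsets 6–9.
U+10312 → 4-byte form F0 90 8C 92 at offsets 10–13.
U+07DD → 2-byte form DF 9D at offsets 14–15.
Offset 14 falls in char 5's range; it's byte 1 of DF 9D = 0xDF.

0xDF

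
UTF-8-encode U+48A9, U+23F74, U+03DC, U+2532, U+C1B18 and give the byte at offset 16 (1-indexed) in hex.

0x98

1-indexed offset 16 is 0-indexed offset 15.
U+48A9 → 3-byte form E4 A2 A9 at offsets 0–2.
U+23F74 → 4-byte form F0 A3 BD B4 at offsets 3–6.
U+03DC → 2-byte form CF 9C at offsets 7–8.
U+2532 → 3-byte form E2 94 B2 at offsets 9–11.
U+C1B18 → 4-byte form F3 81 AC 98 at offsets 12–15.
Offset 15 falls in char 5's range; it's byte 4 of F3 81 AC 98 = 0x98.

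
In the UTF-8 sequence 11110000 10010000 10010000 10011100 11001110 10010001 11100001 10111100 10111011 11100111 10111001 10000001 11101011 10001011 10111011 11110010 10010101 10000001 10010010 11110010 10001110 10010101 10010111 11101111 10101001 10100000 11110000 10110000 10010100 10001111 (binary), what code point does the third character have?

Offset 0: leading byte 0xF0 = 11110000 → 4-byte char #1 = F0 90 90 9C.
Offset 4: leading byte 0xCE = 11001110 → 2-byte char #2 = CE 91.
Offset 6: leading byte 0xE1 = 11100001 → 3-byte char #3 = E1 BC BB.
Leading byte 0xE1 = 11100001 matches 1110xxxx → 3-byte sequence.
Byte 1: 0xE1 = 11100001, payload 0001 (4 bits).
Byte 2: 0xBC = 10111100 (10xxxxxx ✓), payload 111100.
Byte 3: 0xBB = 10111011 (10xxxxxx ✓), payload 111011.
Concatenate: 0001111100111011 = 0x1F3B (16 bits → U+1F3B).

U+1F3B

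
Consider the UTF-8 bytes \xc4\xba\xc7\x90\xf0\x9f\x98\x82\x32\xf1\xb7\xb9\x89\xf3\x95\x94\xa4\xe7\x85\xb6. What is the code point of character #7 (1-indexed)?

Offset 0: leading byte 0xC4 = 11000100 → 2-byte char #1 = C4 BA.
Offset 2: leading byte 0xC7 = 11000111 → 2-byte char #2 = C7 90.
Offset 4: leading byte 0xF0 = 11110000 → 4-byte char #3 = F0 9F 98 82.
Offset 8: leading byte 0x32 = 00110010 → 1-byte char #4 = 32.
Offset 9: leading byte 0xF1 = 11110001 → 4-byte char #5 = F1 B7 B9 89.
Offset 13: leading byte 0xF3 = 11110011 → 4-byte char #6 = F3 95 94 A4.
Offset 17: leading byte 0xE7 = 11100111 → 3-byte char #7 = E7 85 B6.
Leading byte 0xE7 = 11100111 matches 1110xxxx → 3-byte sequence.
Byte 1: 0xE7 = 11100111, payload 0111 (4 bits).
Byte 2: 0x85 = 10000101 (10xxxxxx ✓), payload 000101.
Byte 3: 0xB6 = 10110110 (10xxxxxx ✓), payload 110110.
Concatenate: 0111000101110110 = 0x7176 (16 bits → U+7176).

U+7176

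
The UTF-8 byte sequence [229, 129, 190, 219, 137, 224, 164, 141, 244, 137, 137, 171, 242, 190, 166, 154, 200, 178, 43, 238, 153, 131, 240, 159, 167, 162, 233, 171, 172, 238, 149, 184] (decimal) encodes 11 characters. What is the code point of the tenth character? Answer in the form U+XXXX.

Offset 0: leading byte 0xE5 = 11100101 → 3-byte char #1 = E5 81 BE.
Offset 3: leading byte 0xDB = 11011011 → 2-byte char #2 = DB 89.
Offset 5: leading byte 0xE0 = 11100000 → 3-byte char #3 = E0 A4 8D.
Offset 8: leading byte 0xF4 = 11110100 → 4-byte char #4 = F4 89 89 AB.
Offset 12: leading byte 0xF2 = 11110010 → 4-byte char #5 = F2 BE A6 9A.
Offset 16: leading byte 0xC8 = 11001000 → 2-byte char #6 = C8 B2.
Offset 18: leading byte 0x2B = 00101011 → 1-byte char #7 = 2B.
Offset 19: leading byte 0xEE = 11101110 → 3-byte char #8 = EE 99 83.
Offset 22: leading byte 0xF0 = 11110000 → 4-byte char #9 = F0 9F A7 A2.
Offset 26: leading byte 0xE9 = 11101001 → 3-byte char #10 = E9 AB AC.
Leading byte 0xE9 = 11101001 matches 1110xxxx → 3-byte sequence.
Byte 1: 0xE9 = 11101001, payload 1001 (4 bits).
Byte 2: 0xAB = 10101011 (10xxxxxx ✓), payload 101011.
Byte 3: 0xAC = 10101100 (10xxxxxx ✓), payload 101100.
Concatenate: 1001101011101100 = 0x9AEC (16 bits → U+9AEC).

U+9AEC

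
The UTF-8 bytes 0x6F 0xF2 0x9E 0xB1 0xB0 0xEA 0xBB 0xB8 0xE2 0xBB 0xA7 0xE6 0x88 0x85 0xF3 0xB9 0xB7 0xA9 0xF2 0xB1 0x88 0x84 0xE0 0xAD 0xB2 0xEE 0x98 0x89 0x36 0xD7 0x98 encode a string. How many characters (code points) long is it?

Byte at offset 0: 0x6F = 01101111 → 1-byte char (#1). Advance 1.
Byte at offset 1: 0xF2 = 11110010 → 4-byte char (#2). Advance 4.
Byte at offset 5: 0xEA = 11101010 → 3-byte char (#3). Advance 3.
Byte at offset 8: 0xE2 = 11100010 → 3-byte char (#4). Advance 3.
Byte at offset 11: 0xE6 = 11100110 → 3-byte char (#5). Advance 3.
Byte at offset 14: 0xF3 = 11110011 → 4-byte char (#6). Advance 4.
Byte at offset 18: 0xF2 = 11110010 → 4-byte char (#7). Advance 4.
Byte at offset 22: 0xE0 = 11100000 → 3-byte char (#8). Advance 3.
Byte at offset 25: 0xEE = 11101110 → 3-byte char (#9). Advance 3.
Byte at offset 28: 0x36 = 00110110 → 1-byte char (#10). Advance 1.
Byte at offset 29: 0xD7 = 11010111 → 2-byte char (#11). Advance 2.
Reached end at offset 31 after 11 code points.

11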